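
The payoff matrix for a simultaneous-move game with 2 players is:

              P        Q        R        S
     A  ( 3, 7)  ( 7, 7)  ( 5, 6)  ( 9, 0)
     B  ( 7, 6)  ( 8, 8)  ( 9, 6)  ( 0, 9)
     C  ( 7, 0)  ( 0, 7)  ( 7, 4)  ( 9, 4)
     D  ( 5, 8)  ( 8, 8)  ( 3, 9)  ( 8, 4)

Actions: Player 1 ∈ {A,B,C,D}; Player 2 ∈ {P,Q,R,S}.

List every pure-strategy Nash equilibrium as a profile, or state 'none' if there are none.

Equilibria: none

(A,P): not NE [P1→C gives 7>3]
(A,Q): not NE [P1→D gives 8>7]
(A,R): not NE [P1→B gives 9>5; P2→Q gives 7>6]
(A,S): not NE [P2→Q gives 7>0]
(B,P): not NE [P2→S gives 9>6]
(B,Q): not NE [P2→S gives 9>8]
(B,R): not NE [P2→S gives 9>6]
(B,S): not NE [P1→C gives 9>0]
(C,P): not NE [P2→Q gives 7>0]
(C,Q): not NE [P1→D gives 8>0]
(C,R): not NE [P1→B gives 9>7; P2→Q gives 7>4]
(C,S): not NE [P2→Q gives 7>4]
(D,P): not NE [P1→C gives 7>5; P2→R gives 9>8]
(D,Q): not NE [P2→R gives 9>8]
(D,R): not NE [P1→B gives 9>3]
(D,S): not NE [P1→C gives 9>8; P2→R gives 9>4]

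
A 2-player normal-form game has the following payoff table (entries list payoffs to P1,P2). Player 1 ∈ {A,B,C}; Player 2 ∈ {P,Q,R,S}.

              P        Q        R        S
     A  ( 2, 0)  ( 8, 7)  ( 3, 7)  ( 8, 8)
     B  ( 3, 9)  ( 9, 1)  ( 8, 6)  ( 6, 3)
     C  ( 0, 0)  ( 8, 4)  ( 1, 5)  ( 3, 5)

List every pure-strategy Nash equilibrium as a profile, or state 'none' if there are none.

(A,P): not NE [P1→B gives 3>2; P2→S gives 8>0]
(A,Q): not NE [P1→B gives 9>8; P2→S gives 8>7]
(A,R): not NE [P1→B gives 8>3; P2→S gives 8>7]
(A,S): NE
(B,P): NE
(B,Q): not NE [P2→P gives 9>1]
(B,R): not NE [P2→P gives 9>6]
(B,S): not NE [P1→A gives 8>6; P2→P gives 9>3]
(C,P): not NE [P1→B gives 3>0; P2→S gives 5>0]
(C,Q): not NE [P1→B gives 9>8; P2→S gives 5>4]
(C,R): not NE [P1→B gives 8>1]
(C,S): not NE [P1→A gives 8>3]

PSNE = {(A,S), (B,P)}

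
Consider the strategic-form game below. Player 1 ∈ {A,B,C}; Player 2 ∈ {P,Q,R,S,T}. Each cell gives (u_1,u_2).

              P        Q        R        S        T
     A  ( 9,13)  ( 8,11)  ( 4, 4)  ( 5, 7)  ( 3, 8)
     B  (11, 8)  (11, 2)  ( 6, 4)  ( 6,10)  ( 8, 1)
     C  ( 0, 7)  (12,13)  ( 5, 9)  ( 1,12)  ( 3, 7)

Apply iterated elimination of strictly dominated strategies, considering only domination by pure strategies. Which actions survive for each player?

P1 drop A (B beats it: P:11>9 Q:11>8 R:6>4 S:6>5 T:8>3)
P2 drop P (S beats it: B:10>8 C:12>7)
P2 drop R (S beats it: B:10>4 C:12>9)
P2 drop T (Q beats it: B:2>1 C:13>7)
P1→{B,C} P2→{Q,S}

Remaining: P1:{B,C} P2:{Q,S}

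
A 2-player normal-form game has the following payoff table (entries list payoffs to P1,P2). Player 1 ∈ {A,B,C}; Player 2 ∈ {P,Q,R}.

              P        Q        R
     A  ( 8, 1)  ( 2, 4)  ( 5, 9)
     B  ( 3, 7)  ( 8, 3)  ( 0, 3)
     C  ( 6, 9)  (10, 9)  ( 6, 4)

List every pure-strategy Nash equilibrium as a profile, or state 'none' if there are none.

PSNE = {(C,Q)}

(A,P): not NE [P2→R gives 9>1]
(A,Q): not NE [P1→C gives 10>2; P2→R gives 9>4]
(A,R): not NE [P1→C gives 6>5]
(B,P): not NE [P1→A gives 8>3]
(B,Q): not NE [P1→C gives 10>8; P2→P gives 7>3]
(B,R): not NE [P1→C gives 6>0; P2→P gives 7>3]
(C,P): not NE [P1→A gives 8>6]
(C,Q): NE
(C,R): not NE [P2→Q gives 9>4]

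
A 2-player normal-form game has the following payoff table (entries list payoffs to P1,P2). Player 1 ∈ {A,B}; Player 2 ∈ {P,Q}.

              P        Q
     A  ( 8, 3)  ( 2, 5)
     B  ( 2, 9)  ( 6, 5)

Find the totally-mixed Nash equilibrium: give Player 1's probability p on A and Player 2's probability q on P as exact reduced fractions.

P1 mixes 2/3 on A; P2 mixes 2/5 on P

P1 indiff ⇒ q·8+(1-q)·2 = q·2+(1-q)·6 ⇒ q(6) = (1-q)(4) ⇒ q = 2/5
P2 indiff ⇒ p·3+(1-p)·9 = p·5+(1-p)·5 ⇒ p(-2) = (1-p)(-4) ⇒ p = 2/3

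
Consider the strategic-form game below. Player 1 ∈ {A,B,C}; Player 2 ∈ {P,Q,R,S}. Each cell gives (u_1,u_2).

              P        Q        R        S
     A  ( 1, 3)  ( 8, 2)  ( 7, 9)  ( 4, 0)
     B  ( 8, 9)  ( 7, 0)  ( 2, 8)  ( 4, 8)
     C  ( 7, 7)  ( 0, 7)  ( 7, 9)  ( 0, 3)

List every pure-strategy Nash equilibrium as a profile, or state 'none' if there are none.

NE set: (A,R), (B,P), (C,R)

(A,P): not NE [P1→B gives 8>1; P2→R gives 9>3]
(A,Q): not NE [P2→R gives 9>2]
(A,R): NE
(A,S): not NE [P2→R gives 9>0]
(B,P): NE
(B,Q): not NE [P1→A gives 8>7; P2→P gives 9>0]
(B,R): not NE [P1→C gives 7>2; P2→P gives 9>8]
(B,S): not NE [P2→P gives 9>8]
(C,P): not NE [P1→B gives 8>7; P2→R gives 9>7]
(C,Q): not NE [P1→A gives 8>0; P2→R gives 9>7]
(C,R): NE
(C,S): not NE [P1→B gives 4>0; P2→R gives 9>3]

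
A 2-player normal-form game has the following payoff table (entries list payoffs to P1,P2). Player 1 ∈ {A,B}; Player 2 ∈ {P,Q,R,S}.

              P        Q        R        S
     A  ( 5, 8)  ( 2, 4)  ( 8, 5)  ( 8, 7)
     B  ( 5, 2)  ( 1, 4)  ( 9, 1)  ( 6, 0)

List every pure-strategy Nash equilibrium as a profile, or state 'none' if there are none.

PSNE = {(A,P)}

(A,P): NE
(A,Q): not NE [P2→P gives 8>4]
(A,R): not NE [P1→B gives 9>8; P2→P gives 8>5]
(A,S): not NE [P2→P gives 8>7]
(B,P): not NE [P2→Q gives 4>2]
(B,Q): not NE [P1→A gives 2>1]
(B,R): not NE [P2→Q gives 4>1]
(B,S): not NE [P1→A gives 8>6; P2→Q gives 4>0]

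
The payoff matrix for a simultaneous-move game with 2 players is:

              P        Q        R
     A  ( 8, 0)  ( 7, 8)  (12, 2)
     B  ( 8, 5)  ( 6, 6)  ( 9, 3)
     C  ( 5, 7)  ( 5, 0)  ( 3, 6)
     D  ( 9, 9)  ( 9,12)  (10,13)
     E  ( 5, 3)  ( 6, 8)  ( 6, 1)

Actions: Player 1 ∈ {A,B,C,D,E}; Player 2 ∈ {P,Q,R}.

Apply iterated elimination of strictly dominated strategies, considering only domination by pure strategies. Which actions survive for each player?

IESDS → P1:{A,D} P2:{Q,R}

P1 drop B (D beats it: P:9>8 Q:9>6 R:10>9)
P1 drop C (A beats it: P:8>5 Q:7>5 R:12>3)
P1 drop E (A beats it: P:8>5 Q:7>6 R:12>6)
P2 drop P (Q beats it: A:8>0 D:12>9)
P1→{A,D} P2→{Q,R}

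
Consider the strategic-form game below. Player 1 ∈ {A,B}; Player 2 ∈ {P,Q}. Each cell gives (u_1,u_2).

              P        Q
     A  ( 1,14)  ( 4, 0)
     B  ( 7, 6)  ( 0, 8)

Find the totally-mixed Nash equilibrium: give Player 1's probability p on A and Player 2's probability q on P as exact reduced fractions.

P1 mixes 1/8 on A; P2 mixes 2/5 on P

P1 indiff ⇒ q·1+(1-q)·4 = q·7+(1-q)·0 ⇒ q(-6) = (1-q)(-4) ⇒ q = 2/5
P2 indiff ⇒ p·14+(1-p)·6 = p·0+(1-p)·8 ⇒ p(14) = (1-p)(2) ⇒ p = 1/8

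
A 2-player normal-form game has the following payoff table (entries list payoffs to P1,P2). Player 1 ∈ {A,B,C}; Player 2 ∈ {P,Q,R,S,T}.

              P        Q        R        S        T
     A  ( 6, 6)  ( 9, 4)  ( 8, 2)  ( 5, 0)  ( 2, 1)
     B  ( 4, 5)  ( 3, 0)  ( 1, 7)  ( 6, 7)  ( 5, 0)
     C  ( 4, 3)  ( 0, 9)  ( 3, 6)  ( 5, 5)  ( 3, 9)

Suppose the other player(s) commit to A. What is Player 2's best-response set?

u_2(P vs A) = 6
u_2(Q vs A) = 4
u_2(R vs A) = 2
u_2(S vs A) = 0
u_2(T vs A) = 1
max payoff 6 at {P}

argmax u_2 = {P}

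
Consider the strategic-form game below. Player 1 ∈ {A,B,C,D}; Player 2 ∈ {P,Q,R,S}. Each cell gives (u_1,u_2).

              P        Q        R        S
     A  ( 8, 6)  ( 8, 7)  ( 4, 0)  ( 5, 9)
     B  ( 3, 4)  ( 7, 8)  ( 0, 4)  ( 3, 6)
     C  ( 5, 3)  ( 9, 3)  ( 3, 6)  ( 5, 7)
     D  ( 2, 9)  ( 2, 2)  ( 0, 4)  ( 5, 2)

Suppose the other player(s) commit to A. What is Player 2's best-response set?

u_2(P vs A) = 6
u_2(Q vs A) = 7
u_2(R vs A) = 0
u_2(S vs A) = 9
max payoff 9 at {S}

argmax u_2 = {S}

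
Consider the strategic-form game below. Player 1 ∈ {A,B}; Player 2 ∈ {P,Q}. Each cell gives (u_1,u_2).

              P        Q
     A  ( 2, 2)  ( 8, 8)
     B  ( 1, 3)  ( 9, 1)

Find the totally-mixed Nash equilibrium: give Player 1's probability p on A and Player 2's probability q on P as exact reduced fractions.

P1 mixes 1/4 on A; P2 mixes 1/2 on P

P1 indiff ⇒ q·2+(1-q)·8 = q·1+(1-q)·9 ⇒ q(1) = (1-q)(1) ⇒ q = 1/2
P2 indiff ⇒ p·2+(1-p)·3 = p·8+(1-p)·1 ⇒ p(-6) = (1-p)(-2) ⇒ p = 1/4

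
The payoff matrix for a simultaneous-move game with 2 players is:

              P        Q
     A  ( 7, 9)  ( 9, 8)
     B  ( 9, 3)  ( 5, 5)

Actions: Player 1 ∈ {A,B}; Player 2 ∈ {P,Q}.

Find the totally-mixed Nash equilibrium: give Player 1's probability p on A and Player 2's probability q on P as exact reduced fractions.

P1 indiff ⇒ q·7+(1-q)·9 = q·9+(1-q)·5 ⇒ q(-2) = (1-q)(-4) ⇒ q = 2/3
P2 indiff ⇒ p·9+(1-p)·3 = p·8+(1-p)·5 ⇒ p(1) = (1-p)(2) ⇒ p = 2/3

p=2/3, q=2/3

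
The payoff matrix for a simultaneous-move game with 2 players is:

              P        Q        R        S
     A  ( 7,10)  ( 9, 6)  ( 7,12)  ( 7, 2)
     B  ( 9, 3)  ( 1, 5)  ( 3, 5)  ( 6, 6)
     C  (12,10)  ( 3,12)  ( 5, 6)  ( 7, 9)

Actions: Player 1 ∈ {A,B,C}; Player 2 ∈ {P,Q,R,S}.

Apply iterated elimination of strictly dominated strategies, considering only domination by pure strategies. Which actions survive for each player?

Survivors P1:{A,C} P2:{P,Q,R}

P1 drop B (C beats it: P:12>9 Q:3>1 R:5>3 S:7>6)
P2 drop S (P beats it: A:10>2 C:10>9)
P1→{A,C} P2→{P,Q,R}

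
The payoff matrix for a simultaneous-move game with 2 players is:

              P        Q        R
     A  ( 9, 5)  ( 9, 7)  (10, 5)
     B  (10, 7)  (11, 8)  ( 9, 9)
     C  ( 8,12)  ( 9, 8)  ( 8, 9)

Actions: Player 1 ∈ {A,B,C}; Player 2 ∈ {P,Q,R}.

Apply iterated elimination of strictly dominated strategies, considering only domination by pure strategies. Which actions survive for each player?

P1 drop C (B beats it: P:10>8 Q:11>9 R:9>8)
P2 drop P (Q beats it: A:7>5 B:8>7)
P1→{A,B} P2→{Q,R}

Survivors P1:{A,B} P2:{Q,R}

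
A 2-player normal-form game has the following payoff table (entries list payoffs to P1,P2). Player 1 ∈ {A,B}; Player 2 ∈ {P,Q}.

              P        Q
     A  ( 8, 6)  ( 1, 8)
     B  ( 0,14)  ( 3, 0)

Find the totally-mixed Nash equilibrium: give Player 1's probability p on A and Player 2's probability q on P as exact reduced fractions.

P1 indiff ⇒ q·8+(1-q)·1 = q·0+(1-q)·3 ⇒ q(8) = (1-q)(2) ⇒ q = 1/5
P2 indiff ⇒ p·6+(1-p)·14 = p·8+(1-p)·0 ⇒ p(-2) = (1-p)(-14) ⇒ p = 7/8

p=7/8, q=1/5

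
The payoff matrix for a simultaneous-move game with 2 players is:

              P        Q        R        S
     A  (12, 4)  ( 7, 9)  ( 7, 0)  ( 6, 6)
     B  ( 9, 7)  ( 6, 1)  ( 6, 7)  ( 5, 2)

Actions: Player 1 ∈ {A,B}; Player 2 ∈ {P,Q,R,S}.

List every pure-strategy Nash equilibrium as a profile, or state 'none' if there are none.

(A,P): not NE [P2→Q gives 9>4]
(A,Q): NE
(A,R): not NE [P2→Q gives 9>0]
(A,S): not NE [P2→Q gives 9>6]
(B,P): not NE [P1→A gives 12>9]
(B,Q): not NE [P1→A gives 7>6; P2→R gives 7>1]
(B,R): not NE [P1→A gives 7>6]
(B,S): not NE [P1→A gives 6>5; P2→R gives 7>2]

NE set: (A,Q)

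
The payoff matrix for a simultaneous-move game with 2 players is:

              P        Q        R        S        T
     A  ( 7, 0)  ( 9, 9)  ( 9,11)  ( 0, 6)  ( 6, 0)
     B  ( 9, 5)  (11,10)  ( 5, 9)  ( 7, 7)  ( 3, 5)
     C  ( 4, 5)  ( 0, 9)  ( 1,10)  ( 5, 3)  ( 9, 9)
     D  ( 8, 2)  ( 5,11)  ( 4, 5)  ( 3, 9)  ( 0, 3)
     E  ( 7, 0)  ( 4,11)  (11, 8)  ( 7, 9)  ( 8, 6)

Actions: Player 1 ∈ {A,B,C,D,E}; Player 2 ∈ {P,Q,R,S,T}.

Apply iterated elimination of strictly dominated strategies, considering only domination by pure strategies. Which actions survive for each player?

P1 drop D (B beats it: P:9>8 Q:11>5 R:5>4 S:7>3 T:3>0)
P2 drop P (Q beats it: A:9>0 B:10>5 C:9>5 E:11>0)
P2 drop S (Q beats it: A:9>6 B:10>7 C:9>3 E:11>9)
P2 drop T (R beats it: A:11>0 B:9>5 C:10>9 E:8>6)
P1 drop C (A beats it: Q:9>0 R:9>1)
P1→{A,B,E} P2→{Q,R}

Remaining: P1:{A,B,E} P2:{Q,R}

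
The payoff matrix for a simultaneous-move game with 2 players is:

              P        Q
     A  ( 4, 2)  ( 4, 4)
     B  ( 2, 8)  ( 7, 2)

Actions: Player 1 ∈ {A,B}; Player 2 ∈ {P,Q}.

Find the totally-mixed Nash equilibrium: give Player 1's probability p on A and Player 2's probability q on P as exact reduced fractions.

P1 indiff ⇒ q·4+(1-q)·4 = q·2+(1-q)·7 ⇒ q(2) = (1-q)(3) ⇒ q = 3/5
P2 indiff ⇒ p·2+(1-p)·8 = p·4+(1-p)·2 ⇒ p(-2) = (1-p)(-6) ⇒ p = 3/4

p=3/4, q=3/5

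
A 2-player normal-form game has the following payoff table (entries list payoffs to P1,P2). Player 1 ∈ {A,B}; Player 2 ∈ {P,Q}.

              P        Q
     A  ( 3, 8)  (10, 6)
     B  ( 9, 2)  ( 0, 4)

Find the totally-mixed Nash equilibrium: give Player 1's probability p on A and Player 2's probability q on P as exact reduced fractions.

p=1/2, q=5/8

P1 indiff ⇒ q·3+(1-q)·10 = q·9+(1-q)·0 ⇒ q(-6) = (1-q)(-10) ⇒ q = 5/8
P2 indiff ⇒ p·8+(1-p)·2 = p·6+(1-p)·4 ⇒ p(2) = (1-p)(2) ⇒ p = 1/2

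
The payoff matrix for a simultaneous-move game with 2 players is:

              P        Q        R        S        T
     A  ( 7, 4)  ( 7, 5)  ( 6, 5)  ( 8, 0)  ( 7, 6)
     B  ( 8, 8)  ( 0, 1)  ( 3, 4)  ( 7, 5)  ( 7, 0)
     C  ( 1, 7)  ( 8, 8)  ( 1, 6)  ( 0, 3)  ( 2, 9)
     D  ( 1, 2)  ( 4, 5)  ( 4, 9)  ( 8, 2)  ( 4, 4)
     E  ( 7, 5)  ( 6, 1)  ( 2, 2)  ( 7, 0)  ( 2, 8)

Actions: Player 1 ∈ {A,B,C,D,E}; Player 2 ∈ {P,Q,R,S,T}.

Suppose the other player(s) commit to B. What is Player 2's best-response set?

BR_2 = {P}

u_2(P vs B) = 8
u_2(Q vs B) = 1
u_2(R vs B) = 4
u_2(S vs B) = 5
u_2(T vs B) = 0
max payoff 8 at {P}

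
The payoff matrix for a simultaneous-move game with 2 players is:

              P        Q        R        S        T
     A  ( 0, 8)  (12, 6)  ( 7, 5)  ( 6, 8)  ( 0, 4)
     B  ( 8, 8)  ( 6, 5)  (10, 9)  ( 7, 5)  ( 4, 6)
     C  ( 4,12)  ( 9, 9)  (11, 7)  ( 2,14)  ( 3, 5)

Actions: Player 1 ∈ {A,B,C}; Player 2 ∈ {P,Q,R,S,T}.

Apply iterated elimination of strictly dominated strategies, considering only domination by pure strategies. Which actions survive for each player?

Survivors P1:{B,C} P2:{P,R,S}

P2 drop Q (P beats it: A:8>6 B:8>5 C:12>9)
P1 drop A (B beats it: P:8>0 R:10>7 S:7>6 T:4>0)
P2 drop T (P beats it: B:8>6 C:12>5)
P1→{B,C} P2→{P,R,S}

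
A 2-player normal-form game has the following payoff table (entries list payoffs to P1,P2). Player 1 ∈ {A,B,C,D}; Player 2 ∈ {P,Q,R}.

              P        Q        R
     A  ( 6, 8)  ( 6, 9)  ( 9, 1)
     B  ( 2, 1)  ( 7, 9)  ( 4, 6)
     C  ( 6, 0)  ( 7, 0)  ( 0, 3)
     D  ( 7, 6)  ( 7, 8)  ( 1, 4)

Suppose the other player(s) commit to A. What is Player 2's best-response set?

argmax u_2 = {Q}

u_2(P vs A) = 8
u_2(Q vs A) = 9
u_2(R vs A) = 1
max payoff 9 at {Q}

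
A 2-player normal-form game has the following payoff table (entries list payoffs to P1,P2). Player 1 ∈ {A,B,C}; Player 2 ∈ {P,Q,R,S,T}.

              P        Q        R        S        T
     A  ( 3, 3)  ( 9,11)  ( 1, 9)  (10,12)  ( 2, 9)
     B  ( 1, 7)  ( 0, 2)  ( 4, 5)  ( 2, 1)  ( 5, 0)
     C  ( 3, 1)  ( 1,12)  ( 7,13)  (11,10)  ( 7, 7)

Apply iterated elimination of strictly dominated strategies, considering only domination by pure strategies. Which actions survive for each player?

Survivors P1:{A,C} P2:{Q,R,S}

P1 drop B (C beats it: P:3>1 Q:1>0 R:7>4 S:11>2 T:7>5)
P2 drop P (Q beats it: A:11>3 C:12>1)
P2 drop T (Q beats it: A:11>9 C:12>7)
P1→{A,C} P2→{Q,R,S}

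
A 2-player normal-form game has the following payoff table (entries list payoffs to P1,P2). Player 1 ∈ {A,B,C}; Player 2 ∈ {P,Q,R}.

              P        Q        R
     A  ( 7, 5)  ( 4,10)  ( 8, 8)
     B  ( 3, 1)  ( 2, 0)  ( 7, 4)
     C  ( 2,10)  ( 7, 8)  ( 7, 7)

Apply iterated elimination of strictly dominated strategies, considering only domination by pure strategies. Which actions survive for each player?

P1 drop B (A beats it: P:7>3 Q:4>2 R:8>7)
P2 drop R (Q beats it: A:10>8 C:8>7)
P1→{A,C} P2→{P,Q}

Remaining: P1:{A,C} P2:{P,Q}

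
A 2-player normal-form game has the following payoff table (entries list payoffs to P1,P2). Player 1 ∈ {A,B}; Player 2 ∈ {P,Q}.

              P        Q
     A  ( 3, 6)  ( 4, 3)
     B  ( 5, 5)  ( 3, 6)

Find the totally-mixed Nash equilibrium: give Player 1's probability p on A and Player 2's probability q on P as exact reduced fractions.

p=1/4, q=1/3

P1 indiff ⇒ q·3+(1-q)·4 = q·5+(1-q)·3 ⇒ q(-2) = (1-q)(-1) ⇒ q = 1/3
P2 indiff ⇒ p·6+(1-p)·5 = p·3+(1-p)·6 ⇒ p(3) = (1-p)(1) ⇒ p = 1/4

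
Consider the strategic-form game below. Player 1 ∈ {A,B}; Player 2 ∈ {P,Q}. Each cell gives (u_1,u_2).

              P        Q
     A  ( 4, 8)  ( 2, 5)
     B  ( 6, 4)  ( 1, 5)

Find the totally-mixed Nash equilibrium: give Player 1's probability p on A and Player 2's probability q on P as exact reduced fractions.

P1 mixes 1/4 on A; P2 mixes 1/3 on P

P1 indiff ⇒ q·4+(1-q)·2 = q·6+(1-q)·1 ⇒ q(-2) = (1-q)(-1) ⇒ q = 1/3
P2 indiff ⇒ p·8+(1-p)·4 = p·5+(1-p)·5 ⇒ p(3) = (1-p)(1) ⇒ p = 1/4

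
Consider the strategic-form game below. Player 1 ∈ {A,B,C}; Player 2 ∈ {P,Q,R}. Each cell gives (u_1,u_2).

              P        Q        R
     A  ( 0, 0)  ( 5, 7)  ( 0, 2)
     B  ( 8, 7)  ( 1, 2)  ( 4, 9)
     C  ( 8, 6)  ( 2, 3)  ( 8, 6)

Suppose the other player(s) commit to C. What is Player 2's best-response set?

BR_2 = {P,R}

u_2(P vs C) = 6
u_2(Q vs C) = 3
u_2(R vs C) = 6
max payoff 6 at {P,R}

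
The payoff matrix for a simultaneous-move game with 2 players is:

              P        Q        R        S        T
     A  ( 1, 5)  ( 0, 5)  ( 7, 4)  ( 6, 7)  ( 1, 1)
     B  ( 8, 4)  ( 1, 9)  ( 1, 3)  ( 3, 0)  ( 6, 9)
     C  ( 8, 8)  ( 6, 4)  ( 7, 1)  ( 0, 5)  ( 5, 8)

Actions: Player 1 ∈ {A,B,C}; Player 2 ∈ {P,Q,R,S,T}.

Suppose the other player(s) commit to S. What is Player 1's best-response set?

u_1(A vs S) = 6
u_1(B vs S) = 3
u_1(C vs S) = 0
max payoff 6 at {A}

P1 best: {A}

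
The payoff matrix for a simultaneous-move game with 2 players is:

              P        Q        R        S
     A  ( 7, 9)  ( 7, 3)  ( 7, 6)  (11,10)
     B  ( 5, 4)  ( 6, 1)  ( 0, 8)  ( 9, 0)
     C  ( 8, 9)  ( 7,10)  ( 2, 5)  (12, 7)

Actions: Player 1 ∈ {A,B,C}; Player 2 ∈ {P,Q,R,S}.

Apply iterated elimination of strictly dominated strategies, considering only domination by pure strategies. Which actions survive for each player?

P1 drop B (A beats it: P:7>5 Q:7>6 R:7>0 S:11>9)
P2 drop R (P beats it: A:9>6 C:9>5)
P1→{A,C} P2→{P,Q,S}

IESDS → P1:{A,C} P2:{P,Q,S}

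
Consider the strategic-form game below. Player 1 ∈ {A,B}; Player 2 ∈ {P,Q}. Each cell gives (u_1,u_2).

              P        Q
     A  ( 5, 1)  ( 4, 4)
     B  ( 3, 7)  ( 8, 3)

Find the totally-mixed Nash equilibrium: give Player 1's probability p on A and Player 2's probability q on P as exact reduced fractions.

P1 indiff ⇒ q·5+(1-q)·4 = q·3+(1-q)·8 ⇒ q(2) = (1-q)(4) ⇒ q = 2/3
P2 indiff ⇒ p·1+(1-p)·7 = p·4+(1-p)·3 ⇒ p(-3) = (1-p)(-4) ⇒ p = 4/7

(p,q) = (4/7, 2/3)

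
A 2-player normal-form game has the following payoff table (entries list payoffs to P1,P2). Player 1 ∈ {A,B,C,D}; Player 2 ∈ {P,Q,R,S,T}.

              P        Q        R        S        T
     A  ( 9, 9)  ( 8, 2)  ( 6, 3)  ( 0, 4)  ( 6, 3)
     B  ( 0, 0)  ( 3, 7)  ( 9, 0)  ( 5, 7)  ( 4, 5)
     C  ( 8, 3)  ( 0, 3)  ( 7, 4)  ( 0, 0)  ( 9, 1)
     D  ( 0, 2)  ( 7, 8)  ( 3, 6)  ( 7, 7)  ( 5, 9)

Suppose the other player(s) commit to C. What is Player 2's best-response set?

argmax u_2 = {R}

u_2(P vs C) = 3
u_2(Q vs C) = 3
u_2(R vs C) = 4
u_2(S vs C) = 0
u_2(T vs C) = 1
max payoff 4 at {R}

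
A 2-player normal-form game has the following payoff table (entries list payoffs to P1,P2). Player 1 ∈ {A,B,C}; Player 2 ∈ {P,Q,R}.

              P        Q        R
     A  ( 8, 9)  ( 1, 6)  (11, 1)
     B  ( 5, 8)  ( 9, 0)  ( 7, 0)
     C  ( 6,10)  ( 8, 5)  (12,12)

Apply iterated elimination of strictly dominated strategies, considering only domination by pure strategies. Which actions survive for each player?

P2 drop Q (P beats it: A:9>6 B:8>0 C:10>5)
P1 drop B (A beats it: P:8>5 R:11>7)
P1→{A,C} P2→{P,R}

Remaining: P1:{A,C} P2:{P,R}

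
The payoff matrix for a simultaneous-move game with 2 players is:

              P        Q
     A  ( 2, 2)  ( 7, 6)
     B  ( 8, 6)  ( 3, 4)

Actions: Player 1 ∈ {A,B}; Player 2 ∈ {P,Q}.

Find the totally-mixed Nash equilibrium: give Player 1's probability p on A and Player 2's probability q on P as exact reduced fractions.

P1 indiff ⇒ q·2+(1-q)·7 = q·8+(1-q)·3 ⇒ q(-6) = (1-q)(-4) ⇒ q = 2/5
P2 indiff ⇒ p·2+(1-p)·6 = p·6+(1-p)·4 ⇒ p(-4) = (1-p)(-2) ⇒ p = 1/3

p=1/3, q=2/5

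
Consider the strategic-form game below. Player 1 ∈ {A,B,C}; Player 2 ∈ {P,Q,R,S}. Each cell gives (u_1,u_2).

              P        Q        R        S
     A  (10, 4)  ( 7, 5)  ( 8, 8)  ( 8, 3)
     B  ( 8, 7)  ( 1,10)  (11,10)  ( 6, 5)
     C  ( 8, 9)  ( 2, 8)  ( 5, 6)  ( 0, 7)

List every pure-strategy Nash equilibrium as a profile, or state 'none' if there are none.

Nash profiles: (B,R)

(A,P): not NE [P2→R gives 8>4]
(A,Q): not NE [P2→R gives 8>5]
(A,R): not NE [P1→B gives 11>8]
(A,S): not NE [P2→R gives 8>3]
(B,P): not NE [P1→A gives 10>8; P2→R gives 10>7]
(B,Q): not NE [P1→A gives 7>1]
(B,R): NE
(B,S): not NE [P1→A gives 8>6; P2→R gives 10>5]
(C,P): not NE [P1→A gives 10>8]
(C,Q): not NE [P1→A gives 7>2; P2→P gives 9>8]
(C,R): not NE [P1→B gives 11>5; P2→P gives 9>6]
(C,S): not NE [P1→A gives 8>0; P2→P gives 9>7]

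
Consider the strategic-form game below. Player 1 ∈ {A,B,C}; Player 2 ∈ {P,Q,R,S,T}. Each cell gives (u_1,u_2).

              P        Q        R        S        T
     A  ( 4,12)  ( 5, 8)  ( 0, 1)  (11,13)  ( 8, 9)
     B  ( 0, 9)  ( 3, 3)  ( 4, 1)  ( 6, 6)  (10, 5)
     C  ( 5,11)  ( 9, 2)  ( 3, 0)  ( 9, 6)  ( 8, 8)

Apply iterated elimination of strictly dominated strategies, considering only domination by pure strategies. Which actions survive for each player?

IESDS → P1:{A,C} P2:{P,S}

P2 drop Q (P beats it: A:12>8 B:9>3 C:11>2)
P2 drop R (P beats it: A:12>1 B:9>1 C:11>0)
P2 drop T (P beats it: A:12>9 B:9>5 C:11>8)
P1 drop B (A beats it: P:4>0 S:11>6)
P1→{A,C} P2→{P,S}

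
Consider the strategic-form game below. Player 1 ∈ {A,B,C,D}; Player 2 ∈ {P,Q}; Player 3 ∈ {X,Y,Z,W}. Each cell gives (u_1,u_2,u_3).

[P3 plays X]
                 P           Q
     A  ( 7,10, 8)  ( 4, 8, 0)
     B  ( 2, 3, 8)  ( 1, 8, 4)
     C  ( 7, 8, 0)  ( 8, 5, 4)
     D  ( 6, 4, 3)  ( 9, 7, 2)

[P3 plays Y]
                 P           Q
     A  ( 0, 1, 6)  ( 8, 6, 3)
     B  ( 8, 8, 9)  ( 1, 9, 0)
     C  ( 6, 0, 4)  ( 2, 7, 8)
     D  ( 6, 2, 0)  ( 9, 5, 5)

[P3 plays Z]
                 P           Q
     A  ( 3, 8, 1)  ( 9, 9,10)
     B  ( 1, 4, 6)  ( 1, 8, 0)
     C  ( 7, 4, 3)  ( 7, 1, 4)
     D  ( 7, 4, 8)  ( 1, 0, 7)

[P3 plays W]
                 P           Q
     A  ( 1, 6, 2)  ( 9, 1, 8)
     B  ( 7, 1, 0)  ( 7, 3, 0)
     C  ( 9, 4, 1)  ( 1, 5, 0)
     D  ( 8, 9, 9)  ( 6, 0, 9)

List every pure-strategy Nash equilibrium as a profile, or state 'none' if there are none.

PSNE = {(A,P,X), (A,Q,Z)}

(A,P,X): NE
(A,P,Y): not NE [P1→B gives 8>0; P2→Q gives 6>1; P3→X gives 8>6]
(A,P,Z): not NE [P1→D gives 7>3; P2→Q gives 9>8; P3→X gives 8>1]
(A,P,W): not NE [P1→C gives 9>1; P3→X gives 8>2]
(A,Q,X): not NE [P1→D gives 9>4; P2→P gives 10>8; P3→Z gives 10>0]
(A,Q,Y): not NE [P1→D gives 9>8; P3→Z gives 10>3]
(A,Q,Z): NE
(A,Q,W): not NE [P2→P gives 6>1; P3→Z gives 10>8]
(B,P,X): not NE [P1→C gives 7>2; P2→Q gives 8>3; P3→Y gives 9>8]
(B,P,Y): not NE [P2→Q gives 9>8]
(B,P,Z): not NE [P1→D gives 7>1; P2→Q gives 8>4; P3→Y gives 9>6]
(B,P,W): not NE [P1→C gives 9>7; P2→Q gives 3>1; P3→Y gives 9>0]
(B,Q,X): not NE [P1→D gives 9>1]
(B,Q,Y): not NE [P1→D gives 9>1; P3→X gives 4>0]
(B,Q,Z): not NE [P1→A gives 9>1; P3→X gives 4>0]
(B,Q,W): not NE [P1→A gives 9>7; P3→X gives 4>0]
(C,P,X): not NE [P3→Y gives 4>0]
(C,P,Y): not NE [P1→B gives 8>6; P2→Q gives 7>0]
(C,P,Z): not NE [P3→Y gives 4>3]
(C,P,W): not NE [P2→Q gives 5>4; P3→Y gives 4>1]
(C,Q,X): not NE [P1→D gives 9>8; P2→P gives 8>5; P3→Y gives 8>4]
(C,Q,Y): not NE [P1→D gives 9>2]
(C,Q,Z): not NE [P1→A gives 9>7; P2→P gives 4>1; P3→Y gives 8>4]
(C,Q,W): not NE [P1→A gives 9>1; P3→Y gives 8>0]
(D,P,X): not NE [P1→C gives 7>6; P2→Q gives 7>4; P3→W gives 9>3]
(D,P,Y): not NE [P1→B gives 8>6; P2→Q gives 5>2; P3→W gives 9>0]
(D,P,Z): not NE [P3→W gives 9>8]
(D,P,W): not NE [P1→C gives 9>8]
(D,Q,X): not NE [P3→W gives 9>2]
(D,Q,Y): not NE [P3→W gives 9>5]
(D,Q,Z): not NE [P1→A gives 9>1; P2→P gives 4>0; P3→W gives 9>7]
(D,Q,W): not NE [P1→A gives 9>6; P2→P gives 9>0]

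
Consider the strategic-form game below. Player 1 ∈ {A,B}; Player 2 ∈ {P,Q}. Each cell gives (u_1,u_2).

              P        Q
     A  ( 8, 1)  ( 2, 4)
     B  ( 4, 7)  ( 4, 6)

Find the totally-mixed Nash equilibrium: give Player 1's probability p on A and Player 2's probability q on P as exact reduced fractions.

P1 indiff ⇒ q·8+(1-q)·2 = q·4+(1-q)·4 ⇒ q(4) = (1-q)(2) ⇒ q = 1/3
P2 indiff ⇒ p·1+(1-p)·7 = p·4+(1-p)·6 ⇒ p(-3) = (1-p)(-1) ⇒ p = 1/4

P1 mixes 1/4 on A; P2 mixes 1/3 on P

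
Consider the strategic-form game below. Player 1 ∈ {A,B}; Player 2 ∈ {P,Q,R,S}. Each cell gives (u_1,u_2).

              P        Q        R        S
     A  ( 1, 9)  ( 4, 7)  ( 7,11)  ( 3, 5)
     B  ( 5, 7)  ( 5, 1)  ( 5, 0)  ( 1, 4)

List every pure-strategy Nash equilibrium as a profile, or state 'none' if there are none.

(A,P): not NE [P1→B gives 5>1; P2→R gives 11>9]
(A,Q): not NE [P1→B gives 5>4; P2→R gives 11>7]
(A,R): NE
(A,S): not NE [P2→R gives 11>5]
(B,P): NE
(B,Q): not NE [P2→P gives 7>1]
(B,R): not NE [P1→A gives 7>5; P2→P gives 7>0]
(B,S): not NE [P1→A gives 3>1; P2→P gives 7>4]

PSNE = {(A,R), (B,P)}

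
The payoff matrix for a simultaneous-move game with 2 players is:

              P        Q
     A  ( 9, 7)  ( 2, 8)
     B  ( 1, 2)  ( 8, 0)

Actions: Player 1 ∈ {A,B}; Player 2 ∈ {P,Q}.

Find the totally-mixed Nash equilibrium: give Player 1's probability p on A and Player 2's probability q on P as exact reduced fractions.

P1 indiff ⇒ q·9+(1-q)·2 = q·1+(1-q)·8 ⇒ q(8) = (1-q)(6) ⇒ q = 3/7
P2 indiff ⇒ p·7+(1-p)·2 = p·8+(1-p)·0 ⇒ p(-1) = (1-p)(-2) ⇒ p = 2/3

(p,q) = (2/3, 3/7)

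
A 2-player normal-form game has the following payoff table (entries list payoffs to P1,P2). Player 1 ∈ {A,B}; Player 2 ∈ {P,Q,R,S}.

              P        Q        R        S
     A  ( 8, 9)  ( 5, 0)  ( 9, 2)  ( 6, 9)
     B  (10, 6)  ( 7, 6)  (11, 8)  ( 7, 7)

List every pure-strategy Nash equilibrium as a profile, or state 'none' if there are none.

PSNE = {(B,R)}

(A,P): not NE [P1→B gives 10>8]
(A,Q): not NE [P1→B gives 7>5; P2→S gives 9>0]
(A,R): not NE [P1→B gives 11>9; P2→S gives 9>2]
(A,S): not NE [P1→B gives 7>6]
(B,P): not NE [P2→R gives 8>6]
(B,Q): not NE [P2→R gives 8>6]
(B,R): NE
(B,S): not NE [P2→R gives 8>7]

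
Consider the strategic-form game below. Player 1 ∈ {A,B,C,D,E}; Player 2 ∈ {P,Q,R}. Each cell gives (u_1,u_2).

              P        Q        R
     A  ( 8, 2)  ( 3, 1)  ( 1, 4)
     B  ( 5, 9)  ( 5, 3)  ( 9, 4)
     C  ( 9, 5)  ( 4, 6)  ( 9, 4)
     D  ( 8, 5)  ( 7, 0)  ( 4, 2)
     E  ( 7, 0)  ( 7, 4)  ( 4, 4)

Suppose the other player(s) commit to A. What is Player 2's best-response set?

u_2(P vs A) = 2
u_2(Q vs A) = 1
u_2(R vs A) = 4
max payoff 4 at {R}

argmax u_2 = {R}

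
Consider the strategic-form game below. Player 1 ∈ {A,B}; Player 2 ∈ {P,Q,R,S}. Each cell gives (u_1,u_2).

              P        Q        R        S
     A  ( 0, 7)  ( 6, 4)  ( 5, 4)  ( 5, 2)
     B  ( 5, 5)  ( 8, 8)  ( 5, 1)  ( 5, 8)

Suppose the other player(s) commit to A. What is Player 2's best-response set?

BR_2 = {P}

u_2(P vs A) = 7
u_2(Q vs A) = 4
u_2(R vs A) = 4
u_2(S vs A) = 2
max payoff 7 at {P}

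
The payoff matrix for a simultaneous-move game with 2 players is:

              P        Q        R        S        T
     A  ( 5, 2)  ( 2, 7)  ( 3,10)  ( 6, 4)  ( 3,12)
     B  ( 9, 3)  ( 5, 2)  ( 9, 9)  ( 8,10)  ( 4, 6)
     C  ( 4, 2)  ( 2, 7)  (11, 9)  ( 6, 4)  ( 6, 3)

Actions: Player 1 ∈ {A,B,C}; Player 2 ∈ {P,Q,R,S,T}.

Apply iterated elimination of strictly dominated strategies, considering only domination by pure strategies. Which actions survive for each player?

P1 drop A (B beats it: P:9>5 Q:5>2 R:9>3 S:8>6 T:4>3)
P2 drop P (R beats it: B:9>3 C:9>2)
P2 drop Q (R beats it: B:9>2 C:9>7)
P2 drop T (R beats it: B:9>6 C:9>3)
P1→{B,C} P2→{R,S}

IESDS → P1:{B,C} P2:{R,S}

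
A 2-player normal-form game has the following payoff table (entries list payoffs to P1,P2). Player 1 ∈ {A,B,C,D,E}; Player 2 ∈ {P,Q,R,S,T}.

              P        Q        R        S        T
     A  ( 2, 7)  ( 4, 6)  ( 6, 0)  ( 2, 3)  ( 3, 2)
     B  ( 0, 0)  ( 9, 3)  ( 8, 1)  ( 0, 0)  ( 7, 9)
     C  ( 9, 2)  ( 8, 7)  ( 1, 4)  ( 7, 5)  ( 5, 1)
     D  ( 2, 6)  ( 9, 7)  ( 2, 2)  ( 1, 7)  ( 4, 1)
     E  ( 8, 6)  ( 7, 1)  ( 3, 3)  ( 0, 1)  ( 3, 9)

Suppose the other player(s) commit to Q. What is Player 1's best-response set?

P1 best: {B,D}

u_1(A vs Q) = 4
u_1(B vs Q) = 9
u_1(C vs Q) = 8
u_1(D vs Q) = 9
u_1(E vs Q) = 7
max payoff 9 at {B,D}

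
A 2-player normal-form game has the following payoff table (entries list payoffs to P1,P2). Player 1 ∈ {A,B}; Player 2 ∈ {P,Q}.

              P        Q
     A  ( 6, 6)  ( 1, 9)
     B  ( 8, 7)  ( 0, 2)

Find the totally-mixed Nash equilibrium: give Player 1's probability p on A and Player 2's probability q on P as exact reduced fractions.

P1 indiff ⇒ q·6+(1-q)·1 = q·8+(1-q)·0 ⇒ q(-2) = (1-q)(-1) ⇒ q = 1/3
P2 indiff ⇒ p·6+(1-p)·7 = p·9+(1-p)·2 ⇒ p(-3) = (1-p)(-5) ⇒ p = 5/8

P1 mixes 5/8 on A; P2 mixes 1/3 on P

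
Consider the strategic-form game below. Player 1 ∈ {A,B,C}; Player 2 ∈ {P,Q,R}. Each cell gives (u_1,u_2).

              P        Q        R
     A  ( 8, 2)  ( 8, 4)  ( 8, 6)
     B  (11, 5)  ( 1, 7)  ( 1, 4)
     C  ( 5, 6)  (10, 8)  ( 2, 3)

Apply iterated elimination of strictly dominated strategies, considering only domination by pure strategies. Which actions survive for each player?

P2 drop P (Q beats it: A:4>2 B:7>5 C:8>6)
P1 drop B (A beats it: Q:8>1 R:8>1)
P1→{A,C} P2→{Q,R}

IESDS → P1:{A,C} P2:{Q,R}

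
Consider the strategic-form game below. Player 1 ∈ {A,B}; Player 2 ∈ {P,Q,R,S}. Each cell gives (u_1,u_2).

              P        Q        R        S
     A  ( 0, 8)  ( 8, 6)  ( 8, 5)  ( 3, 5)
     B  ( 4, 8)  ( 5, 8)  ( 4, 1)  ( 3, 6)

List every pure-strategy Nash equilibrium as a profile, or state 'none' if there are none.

(A,P): not NE [P1→B gives 4>0]
(A,Q): not NE [P2→P gives 8>6]
(A,R): not NE [P2→P gives 8>5]
(A,S): not NE [P2→P gives 8>5]
(B,P): NE
(B,Q): not NE [P1→A gives 8>5]
(B,R): not NE [P1→A gives 8>4; P2→Q gives 8>1]
(B,S): not NE [P2→Q gives 8>6]

Nash profiles: (B,P)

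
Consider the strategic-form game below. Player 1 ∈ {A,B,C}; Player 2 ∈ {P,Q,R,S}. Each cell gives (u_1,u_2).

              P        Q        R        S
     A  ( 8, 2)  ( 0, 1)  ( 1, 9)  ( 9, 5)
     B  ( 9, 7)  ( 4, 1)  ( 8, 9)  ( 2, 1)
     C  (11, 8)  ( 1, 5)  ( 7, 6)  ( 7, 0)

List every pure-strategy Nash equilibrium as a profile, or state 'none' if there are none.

NE set: (B,R), (C,P)

(A,P): not NE [P1→C gives 11>8; P2→R gives 9>2]
(A,Q): not NE [P1→B gives 4>0; P2→R gives 9>1]
(A,R): not NE [P1→B gives 8>1]
(A,S): not NE [P2→R gives 9>5]
(B,P): not NE [P1→C gives 11>9; P2→R gives 9>7]
(B,Q): not NE [P2→R gives 9>1]
(B,R): NE
(B,S): not NE [P1→A gives 9>2; P2→R gives 9>1]
(C,P): NE
(C,Q): not NE [P1→B gives 4>1; P2→P gives 8>5]
(C,R): not NE [P1→B gives 8>7; P2→P gives 8>6]
(C,S): not NE [P1→A gives 9>7; P2→P gives 8>0]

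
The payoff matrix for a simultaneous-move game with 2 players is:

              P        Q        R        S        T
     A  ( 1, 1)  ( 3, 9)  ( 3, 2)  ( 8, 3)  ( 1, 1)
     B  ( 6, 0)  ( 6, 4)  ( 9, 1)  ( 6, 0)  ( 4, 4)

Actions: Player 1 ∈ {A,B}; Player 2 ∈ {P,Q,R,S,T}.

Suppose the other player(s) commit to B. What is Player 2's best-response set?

u_2(P vs B) = 0
u_2(Q vs B) = 4
u_2(R vs B) = 1
u_2(S vs B) = 0
u_2(T vs B) = 4
max payoff 4 at {Q,T}

argmax u_2 = {Q,T}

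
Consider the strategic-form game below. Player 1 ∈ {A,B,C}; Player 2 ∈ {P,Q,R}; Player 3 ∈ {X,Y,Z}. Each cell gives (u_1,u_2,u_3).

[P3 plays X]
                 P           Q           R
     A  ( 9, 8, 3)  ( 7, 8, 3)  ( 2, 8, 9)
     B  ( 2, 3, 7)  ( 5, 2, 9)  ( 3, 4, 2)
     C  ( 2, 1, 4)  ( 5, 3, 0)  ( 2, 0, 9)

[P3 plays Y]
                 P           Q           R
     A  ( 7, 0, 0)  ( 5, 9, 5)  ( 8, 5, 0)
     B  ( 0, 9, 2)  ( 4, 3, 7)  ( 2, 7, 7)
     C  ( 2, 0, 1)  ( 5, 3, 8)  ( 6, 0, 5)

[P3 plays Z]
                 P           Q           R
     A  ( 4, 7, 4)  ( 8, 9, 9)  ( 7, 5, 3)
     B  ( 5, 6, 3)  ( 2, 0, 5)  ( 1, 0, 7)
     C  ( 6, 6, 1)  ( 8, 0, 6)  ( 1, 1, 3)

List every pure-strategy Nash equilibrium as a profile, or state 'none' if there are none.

Nash profiles: (A,Q,Z), (C,Q,Y)

(A,P,X): not NE [P3→Z gives 4>3]
(A,P,Y): not NE [P2→Q gives 9>0; P3→Z gives 4>0]
(A,P,Z): not NE [P1→C gives 6>4; P2→Q gives 9>7]
(A,Q,X): not NE [P3→Z gives 9>3]
(A,Q,Y): not NE [P3→Z gives 9>5]
(A,Q,Z): NE
(A,R,X): not NE [P1→B gives 3>2]
(A,R,Y): not NE [P2→Q gives 9>5; P3→X gives 9>0]
(A,R,Z): not NE [P2→Q gives 9>5; P3→X gives 9>3]
(B,P,X): not NE [P1→A gives 9>2; P2→R gives 4>3]
(B,P,Y): not NE [P1→A gives 7>0; P3→X gives 7>2]
(B,P,Z): not NE [P1→C gives 6>5; P3→X gives 7>3]
(B,Q,X): not NE [P1→A gives 7>5; P2→R gives 4>2]
(B,Q,Y): not NE [P1→C gives 5>4; P2→P gives 9>3; P3→X gives 9>7]
(B,Q,Z): not NE [P1→C gives 8>2; P2→P gives 6>0; P3→X gives 9>5]
(B,R,X): not NE [P3→Z gives 7>2]
(B,R,Y): not NE [P1→A gives 8>2; P2→P gives 9>7]
(B,R,Z): not NE [P1→A gives 7>1; P2→P gives 6>0]
(C,P,X): not NE [P1→A gives 9>2; P2→Q gives 3>1]
(C,P,Y): not NE [P1→A gives 7>2; P2→Q gives 3>0; P3→X gives 4>1]
(C,P,Z): not NE [P3→X gives 4>1]
(C,Q,X): not NE [P1→A gives 7>5; P3→Y gives 8>0]
(C,Q,Y): NE
(C,Q,Z): not NE [P2→P gives 6>0; P3→Y gives 8>6]
(C,R,X): not NE [P1→B gives 3>2; P2→Q gives 3>0]
(C,R,Y): not NE [P1→A gives 8>6; P2→Q gives 3>0; P3→X gives 9>5]
(C,R,Z): not NE [P1→A gives 7>1; P2→P gives 6>1; P3→X gives 9>3]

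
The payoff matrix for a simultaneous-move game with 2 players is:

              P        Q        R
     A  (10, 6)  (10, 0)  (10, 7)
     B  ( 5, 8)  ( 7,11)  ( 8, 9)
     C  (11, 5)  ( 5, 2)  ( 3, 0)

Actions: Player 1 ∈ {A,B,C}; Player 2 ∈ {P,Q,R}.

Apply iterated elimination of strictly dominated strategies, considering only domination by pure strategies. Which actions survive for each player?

P1 drop B (A beats it: P:10>5 Q:10>7 R:10>8)
P2 drop Q (P beats it: A:6>0 C:5>2)
P1→{A,C} P2→{P,R}

Remaining: P1:{A,C} P2:{P,R}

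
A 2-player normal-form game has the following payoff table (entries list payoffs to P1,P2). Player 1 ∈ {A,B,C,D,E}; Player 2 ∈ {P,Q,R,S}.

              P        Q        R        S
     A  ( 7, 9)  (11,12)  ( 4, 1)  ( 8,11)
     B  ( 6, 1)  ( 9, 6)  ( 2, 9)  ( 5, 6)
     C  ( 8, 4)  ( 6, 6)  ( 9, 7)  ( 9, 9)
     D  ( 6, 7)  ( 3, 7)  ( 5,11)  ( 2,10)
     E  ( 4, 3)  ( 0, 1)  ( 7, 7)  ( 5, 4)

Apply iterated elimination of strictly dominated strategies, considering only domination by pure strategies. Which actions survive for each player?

P1 drop B (A beats it: P:7>6 Q:11>9 R:4>2 S:8>5)
P1 drop D (C beats it: P:8>6 Q:6>3 R:9>5 S:9>2)
P1 drop E (C beats it: P:8>4 Q:6>0 R:9>7 S:9>5)
P2 drop P (Q beats it: A:12>9 C:6>4)
P2 drop R (S beats it: A:11>1 C:9>7)
P1→{A,C} P2→{Q,S}

Survivors P1:{A,C} P2:{Q,S}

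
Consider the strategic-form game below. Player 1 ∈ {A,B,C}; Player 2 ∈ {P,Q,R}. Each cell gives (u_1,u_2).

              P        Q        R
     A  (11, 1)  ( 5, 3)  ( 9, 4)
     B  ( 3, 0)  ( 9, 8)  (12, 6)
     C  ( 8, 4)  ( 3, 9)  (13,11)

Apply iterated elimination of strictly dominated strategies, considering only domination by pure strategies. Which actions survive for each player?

IESDS → P1:{B,C} P2:{Q,R}

P2 drop P (Q beats it: A:3>1 B:8>0 C:9>4)
P1 drop A (B beats it: Q:9>5 R:12>9)
P1→{B,C} P2→{Q,R}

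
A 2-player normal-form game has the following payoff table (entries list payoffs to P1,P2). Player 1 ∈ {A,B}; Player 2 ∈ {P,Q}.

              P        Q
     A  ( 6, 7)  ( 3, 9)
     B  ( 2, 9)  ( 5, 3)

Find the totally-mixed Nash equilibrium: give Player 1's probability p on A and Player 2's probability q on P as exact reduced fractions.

P1 indiff ⇒ q·6+(1-q)·3 = q·2+(1-q)·5 ⇒ q(4) = (1-q)(2) ⇒ q = 1/3
P2 indiff ⇒ p·7+(1-p)·9 = p·9+(1-p)·3 ⇒ p(-2) = (1-p)(-6) ⇒ p = 3/4

P1 mixes 3/4 on A; P2 mixes 1/3 on P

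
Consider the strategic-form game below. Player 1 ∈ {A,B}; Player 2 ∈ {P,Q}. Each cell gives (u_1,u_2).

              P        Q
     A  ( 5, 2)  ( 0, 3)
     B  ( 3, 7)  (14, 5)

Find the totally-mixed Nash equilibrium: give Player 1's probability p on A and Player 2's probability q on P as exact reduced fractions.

P1 indiff ⇒ q·5+(1-q)·0 = q·3+(1-q)·14 ⇒ q(2) = (1-q)(14) ⇒ q = 7/8
P2 indiff ⇒ p·2+(1-p)·7 = p·3+(1-p)·5 ⇒ p(-1) = (1-p)(-2) ⇒ p = 2/3

(p,q) = (2/3, 7/8)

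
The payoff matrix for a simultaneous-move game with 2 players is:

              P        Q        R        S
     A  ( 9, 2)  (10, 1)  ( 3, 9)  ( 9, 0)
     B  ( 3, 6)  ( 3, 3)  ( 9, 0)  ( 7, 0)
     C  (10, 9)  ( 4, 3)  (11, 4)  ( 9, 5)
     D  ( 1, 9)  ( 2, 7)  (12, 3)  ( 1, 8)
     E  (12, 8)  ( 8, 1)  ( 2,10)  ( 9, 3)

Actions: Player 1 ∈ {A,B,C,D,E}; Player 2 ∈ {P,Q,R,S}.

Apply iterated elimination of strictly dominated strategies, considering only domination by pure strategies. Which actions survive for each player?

P1 drop B (C beats it: P:10>3 Q:4>3 R:11>9 S:9>7)
P2 drop Q (P beats it: A:2>1 C:9>3 D:9>7 E:8>1)
P2 drop S (P beats it: A:2>0 C:9>5 D:9>8 E:8>3)
P1 drop A (C beats it: P:10>9 R:11>3)
P1→{C,D,E} P2→{P,R}

Remaining: P1:{C,D,E} P2:{P,R}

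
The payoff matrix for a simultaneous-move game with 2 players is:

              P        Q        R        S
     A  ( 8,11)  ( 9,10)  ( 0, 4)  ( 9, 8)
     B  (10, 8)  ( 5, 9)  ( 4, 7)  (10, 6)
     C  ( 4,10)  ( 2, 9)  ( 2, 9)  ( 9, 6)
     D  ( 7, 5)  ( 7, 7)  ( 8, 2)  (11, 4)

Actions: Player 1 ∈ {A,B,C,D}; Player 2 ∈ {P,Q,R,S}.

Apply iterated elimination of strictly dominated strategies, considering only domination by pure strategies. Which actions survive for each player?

Remaining: P1:{A,B} P2:{P,Q}

P1 drop C (B beats it: P:10>4 Q:5>2 R:4>2 S:10>9)
P2 drop R (P beats it: A:11>4 B:8>7 D:5>2)
P2 drop S (P beats it: A:11>8 B:8>6 D:5>4)
P1 drop D (A beats it: P:8>7 Q:9>7)
P1→{A,B} P2→{P,Q}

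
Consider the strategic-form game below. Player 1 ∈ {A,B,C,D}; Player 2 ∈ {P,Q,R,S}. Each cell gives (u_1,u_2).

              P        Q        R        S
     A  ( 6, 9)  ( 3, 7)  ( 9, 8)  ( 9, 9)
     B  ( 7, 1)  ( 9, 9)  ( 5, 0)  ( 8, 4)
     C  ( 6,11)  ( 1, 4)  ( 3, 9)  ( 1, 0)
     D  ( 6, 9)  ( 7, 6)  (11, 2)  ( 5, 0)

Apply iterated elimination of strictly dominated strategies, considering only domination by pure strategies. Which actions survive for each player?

P1 drop C (B beats it: P:7>6 Q:9>1 R:5>3 S:8>1)
P2 drop R (P beats it: A:9>8 B:1>0 D:9>2)
P1 drop D (B beats it: P:7>6 Q:9>7 S:8>5)
P1→{A,B} P2→{P,Q,S}

Remaining: P1:{A,B} P2:{P,Q,S}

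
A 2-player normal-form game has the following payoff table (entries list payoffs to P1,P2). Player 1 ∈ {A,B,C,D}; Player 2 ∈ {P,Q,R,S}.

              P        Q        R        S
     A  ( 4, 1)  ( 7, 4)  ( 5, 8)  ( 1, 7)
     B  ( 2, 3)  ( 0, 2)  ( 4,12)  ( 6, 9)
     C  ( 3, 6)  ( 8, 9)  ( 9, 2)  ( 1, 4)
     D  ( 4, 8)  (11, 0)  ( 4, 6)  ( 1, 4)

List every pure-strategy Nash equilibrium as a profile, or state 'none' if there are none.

(A,P): not NE [P2→R gives 8>1]
(A,Q): not NE [P1→D gives 11>7; P2→R gives 8>4]
(A,R): not NE [P1→C gives 9>5]
(A,S): not NE [P1→B gives 6>1; P2→R gives 8>7]
(B,P): not NE [P1→D gives 4>2; P2→R gives 12>3]
(B,Q): not NE [P1→D gives 11>0; P2→R gives 12>2]
(B,R): not NE [P1→C gives 9>4]
(B,S): not NE [P2→R gives 12>9]
(C,P): not NE [P1→D gives 4>3; P2→Q gives 9>6]
(C,Q): not NE [P1→D gives 11>8]
(C,R): not NE [P2→Q gives 9>2]
(C,S): not NE [P1→B gives 6>1; P2→Q gives 9>4]
(D,P): NE
(D,Q): not NE [P2→P gives 8>0]
(D,R): not NE [P1→C gives 9>4; P2→P gives 8>6]
(D,S): not NE [P1→B gives 6>1; P2→P gives 8>4]

Nash profiles: (D,P)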